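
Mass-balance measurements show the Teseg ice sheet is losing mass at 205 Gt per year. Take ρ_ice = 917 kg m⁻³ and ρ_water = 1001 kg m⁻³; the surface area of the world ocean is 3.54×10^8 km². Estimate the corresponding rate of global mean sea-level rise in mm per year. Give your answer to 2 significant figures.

≈ 0.58 mm/yr

ρ_w = 1001 kg m⁻³. Annual water volume added = 205 Gt / ρ_w = 2.050×10^14 kg / 1001 kg m⁻³ = 2.048×10^11 m³.
Δh per year = 2.048×10^11 / 3.54×10^14 = 5.79×10^-4 m = 0.58 mm.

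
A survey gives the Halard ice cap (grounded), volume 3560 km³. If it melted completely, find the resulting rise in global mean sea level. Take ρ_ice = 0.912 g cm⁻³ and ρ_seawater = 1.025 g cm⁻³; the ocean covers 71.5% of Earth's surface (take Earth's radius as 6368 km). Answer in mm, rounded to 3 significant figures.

≈ 8.69 mm

Halard: 3560 km³ × (912/1025) = 3168 km³ of water.
Spread over 3.64×10^14 m² of ocean, Δh = 3.168×10^12 / 3.64×10^14 = 8.69×10^-3 m = 8.69 mm.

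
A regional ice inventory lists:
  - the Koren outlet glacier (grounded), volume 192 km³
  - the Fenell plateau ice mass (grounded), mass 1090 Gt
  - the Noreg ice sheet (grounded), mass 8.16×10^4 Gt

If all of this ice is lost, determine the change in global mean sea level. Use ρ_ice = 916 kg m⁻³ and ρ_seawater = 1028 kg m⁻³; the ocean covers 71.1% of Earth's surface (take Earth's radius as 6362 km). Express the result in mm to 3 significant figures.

≈ 223 mm

Koren: 192 km³ × (916/1028) = 171.1 km³ of water.
Fenell: 1090 Gt = 1.090×10^15 kg; dividing by ρ_w = 1028 kg m⁻³ gives 1.060×10^12 m³ of water.
Noreg: 8.16×10^4 Gt = 8.160×10^16 kg; dividing by ρ_w = 1028 kg m⁻³ gives 7.938×10^13 m³ of water.
Total added water ≈ 8.061×10^13 m³ over 3.62×10^14 m² → Δh = 0.223 m = 223 mm.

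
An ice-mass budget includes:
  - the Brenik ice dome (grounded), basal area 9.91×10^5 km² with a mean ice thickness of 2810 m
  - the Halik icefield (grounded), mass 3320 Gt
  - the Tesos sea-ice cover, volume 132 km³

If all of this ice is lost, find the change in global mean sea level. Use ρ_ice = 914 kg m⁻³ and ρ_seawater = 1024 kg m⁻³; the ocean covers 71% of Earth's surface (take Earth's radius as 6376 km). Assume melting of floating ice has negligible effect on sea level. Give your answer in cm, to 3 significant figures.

Brenik: ice volume = 9.91×10^5 km² × 2810 m = 2.785×10^6 km³; 2.785×10^6 × (914/1024) = 2.486×10^6 km³ of water.
Halik: 3320 Gt = 3.320×10^15 kg; dividing by ρ_w = 1024 kg m⁻³ gives 3.242×10^12 m³ of water.
The Tesos sea-ice cover is floating and already displaces its own weight of water, so its melt adds essentially nothing to sea level.
Total added water ≈ 2.489×10^15 m³ over 3.63×10^14 m² → Δh = 6.86 m = 686 cm.

≈ 686 cm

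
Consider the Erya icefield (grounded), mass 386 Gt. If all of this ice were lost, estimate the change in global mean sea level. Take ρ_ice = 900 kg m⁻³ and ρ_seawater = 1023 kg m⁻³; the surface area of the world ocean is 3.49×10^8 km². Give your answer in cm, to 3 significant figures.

≈ 0.108 cm

Erya: 386 Gt = 3.860×10^14 kg; dividing by ρ_w = 1023 kg m⁻³ gives 3.773×10^11 m³ of water.
Spread over 3.49×10^14 m² of ocean, Δh = 3.773×10^11 / 3.49×10^14 = 1.08×10^-3 m = 0.108 cm.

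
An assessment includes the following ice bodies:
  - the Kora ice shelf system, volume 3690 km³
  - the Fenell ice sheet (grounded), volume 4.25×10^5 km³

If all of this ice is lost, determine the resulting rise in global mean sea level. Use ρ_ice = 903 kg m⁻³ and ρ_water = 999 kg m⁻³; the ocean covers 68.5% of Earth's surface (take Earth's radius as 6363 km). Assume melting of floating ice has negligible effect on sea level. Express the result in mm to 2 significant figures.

The Kora ice shelf system is floating and already displaces its own weight of water, so its melt adds essentially nothing to sea level.
Fenell: 4.25×10^5 km³ × (903/999) = 3.842×10^5 km³ of water.
Total added water ≈ 3.842×10^14 m³ over 3.49×10^14 m² → Δh = 1.10 m = 1100 mm.

≈ 1100 mm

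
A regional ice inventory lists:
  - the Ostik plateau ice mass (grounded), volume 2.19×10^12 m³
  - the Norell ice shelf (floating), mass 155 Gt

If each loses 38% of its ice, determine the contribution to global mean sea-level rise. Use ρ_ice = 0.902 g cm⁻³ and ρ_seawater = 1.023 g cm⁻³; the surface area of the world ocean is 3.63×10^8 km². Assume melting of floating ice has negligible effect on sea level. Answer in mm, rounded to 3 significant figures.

≈ 2.02 mm

Ostik: 0.38 × 2.19×10^12 m³ × (902/1023) = 7.338×10^11 m³ of water.
The Norell ice shelf is floating and already displaces its own weight of water, so its melt adds essentially nothing to sea level.
Total added water ≈ 7.338×10^11 m³ over 3.63×10^14 m² → Δh = 2.02×10^-3 m = 2.02 mm.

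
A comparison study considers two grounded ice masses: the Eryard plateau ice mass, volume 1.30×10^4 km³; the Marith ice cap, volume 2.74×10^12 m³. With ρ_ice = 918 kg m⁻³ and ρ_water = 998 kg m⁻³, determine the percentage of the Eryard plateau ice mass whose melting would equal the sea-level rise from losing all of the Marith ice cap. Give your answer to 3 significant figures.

Equal sea-level rise means equal mass of meltwater, i.e. equal mass of ice lost.
Ice mass of Marith: 2.515×10^15 kg; ice mass of Eryard: 1.193×10^16 kg.
Fraction required = 2.515×10^15 / 1.193×10^16 = 0.211 → 21.1 %.

≈ 21.1 %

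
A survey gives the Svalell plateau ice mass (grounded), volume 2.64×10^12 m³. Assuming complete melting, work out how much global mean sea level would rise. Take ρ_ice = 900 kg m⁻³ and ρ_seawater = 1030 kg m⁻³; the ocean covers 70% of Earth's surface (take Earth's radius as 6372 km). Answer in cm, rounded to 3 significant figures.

≈ 0.646 cm

Svalell: 2.64×10^12 m³ × (900/1030) = 2.307×10^12 m³ of water.
Spread over 3.57×10^14 m² of ocean, Δh = 2.307×10^12 / 3.57×10^14 = 6.46×10^-3 m = 0.646 cm.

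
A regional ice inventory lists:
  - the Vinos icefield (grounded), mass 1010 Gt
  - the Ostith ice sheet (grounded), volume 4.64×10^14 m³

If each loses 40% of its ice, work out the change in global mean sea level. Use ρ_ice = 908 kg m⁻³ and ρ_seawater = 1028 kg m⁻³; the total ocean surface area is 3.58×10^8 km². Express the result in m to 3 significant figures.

Vinos: 0.4 × 1010 Gt = 4.040×10^14 kg; dividing by ρ_w = 1028 kg m⁻³ gives 3.930×10^11 m³ of water.
Ostith: 0.4 × 4.64×10^14 m³ × (908/1028) = 1.639×10^14 m³ of water.
Total added water ≈ 1.643×10^14 m³ over 3.58×10^14 m² → Δh = 0.459 m.

≈ 0.459 m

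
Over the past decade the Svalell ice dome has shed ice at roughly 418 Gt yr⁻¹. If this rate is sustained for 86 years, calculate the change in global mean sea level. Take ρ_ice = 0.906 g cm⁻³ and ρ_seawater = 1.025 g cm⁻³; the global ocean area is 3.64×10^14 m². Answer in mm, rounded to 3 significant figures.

≈ 96.3 mm

Total mass lost = 418 Gt/yr × 86 yr = 3.595×10^4 Gt = 3.595×10^16 kg.
ρ_w = 1.025 g cm⁻³ = 1025 kg m⁻³, so water volume = 3.595×10^16 / 1025 = 3.507×10^13 m³.
Δh = 3.507×10^13 / 3.64×10^14 = 0.0963 m = 96.3 mm.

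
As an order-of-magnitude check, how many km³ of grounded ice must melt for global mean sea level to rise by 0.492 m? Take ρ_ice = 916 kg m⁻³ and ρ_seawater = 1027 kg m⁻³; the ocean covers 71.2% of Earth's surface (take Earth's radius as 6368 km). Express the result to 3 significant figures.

≈ 2.00×10^5 km³

Required water volume = Δh × A = 0.492 m × 3.63×10^14 m² = 1.785×10^14 m³ = 1.785×10^5 km³.
Ice volume = water volume × ρ_w/ρ_ice = 1.785×10^5 × 1027/916 = 2.00×10^5 km³.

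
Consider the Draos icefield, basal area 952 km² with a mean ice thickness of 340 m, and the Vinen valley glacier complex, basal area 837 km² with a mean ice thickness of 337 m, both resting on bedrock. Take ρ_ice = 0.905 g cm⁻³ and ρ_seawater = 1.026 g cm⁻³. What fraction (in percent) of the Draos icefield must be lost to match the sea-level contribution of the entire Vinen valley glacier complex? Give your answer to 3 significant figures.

Equal sea-level rise means equal mass of meltwater, i.e. equal mass of ice lost.
Ice mass of Vinen: 2.553×10^14 kg; ice mass of Draos: 2.929×10^14 kg.
Fraction required = 2.553×10^14 / 2.929×10^14 = 0.871 → 87.1 %.

≈ 87.1 %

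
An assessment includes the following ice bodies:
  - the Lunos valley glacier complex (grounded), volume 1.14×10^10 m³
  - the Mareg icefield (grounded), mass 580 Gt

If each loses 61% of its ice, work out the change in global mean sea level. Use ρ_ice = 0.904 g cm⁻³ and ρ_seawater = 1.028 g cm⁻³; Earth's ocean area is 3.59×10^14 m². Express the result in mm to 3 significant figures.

Lunos: 0.61 × 1.14×10^10 m³ × (904/1028) = 6.115×10^9 m³ of water.
Mareg: 0.61 × 580 Gt = 3.538×10^14 kg; dividing by ρ_w = 1.028 g cm⁻³ = 1028 kg m⁻³ gives 3.442×10^11 m³ of water.
Total added water ≈ 3.503×10^11 m³ over 3.59×10^14 m² → Δh = 9.76×10^-4 m = 0.976 mm.

≈ 0.976 mm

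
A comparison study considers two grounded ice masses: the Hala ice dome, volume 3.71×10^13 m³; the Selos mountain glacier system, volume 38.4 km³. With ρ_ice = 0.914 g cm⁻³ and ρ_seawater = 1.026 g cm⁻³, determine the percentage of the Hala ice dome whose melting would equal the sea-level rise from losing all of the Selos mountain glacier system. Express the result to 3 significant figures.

Equal sea-level rise means equal mass of meltwater, i.e. equal mass of ice lost.
Ice mass of Selos: 3.510×10^13 kg; ice mass of Hala: 3.391×10^16 kg.
Fraction required = 3.510×10^13 / 3.391×10^16 = 1.04×10^-3 → 0.104 %.

≈ 0.104 %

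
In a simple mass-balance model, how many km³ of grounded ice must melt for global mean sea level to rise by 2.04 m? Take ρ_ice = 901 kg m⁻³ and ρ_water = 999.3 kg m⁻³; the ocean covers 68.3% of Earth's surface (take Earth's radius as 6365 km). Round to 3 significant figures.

≈ 7.87×10^5 km³

Required water volume = Δh × A = 2.04 m × 3.48×10^14 m² = 7.093×10^14 m³ = 7.093×10^5 km³.
Ice volume = water volume × ρ_w/ρ_ice = 7.093×10^5 × 999.3/901 = 7.87×10^5 km³.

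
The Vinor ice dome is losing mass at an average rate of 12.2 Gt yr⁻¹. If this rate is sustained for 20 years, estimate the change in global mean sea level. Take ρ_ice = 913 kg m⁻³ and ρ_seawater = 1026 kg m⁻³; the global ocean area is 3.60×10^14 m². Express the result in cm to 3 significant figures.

≈ 0.0661 cm

Total mass lost = 12.2 Gt/yr × 20 yr = 244.0 Gt = 2.440×10^14 kg.
ρ_w = 1026 kg m⁻³, so water volume = 2.440×10^14 / 1026 = 2.378×10^11 m³.
Δh = 2.378×10^11 / 3.60×10^14 = 6.61×10^-4 m = 0.0661 cm.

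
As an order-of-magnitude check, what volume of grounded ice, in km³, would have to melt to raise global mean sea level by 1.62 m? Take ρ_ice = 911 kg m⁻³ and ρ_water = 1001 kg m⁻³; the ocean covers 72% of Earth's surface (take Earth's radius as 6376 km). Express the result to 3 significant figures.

≈ 6.55×10^5 km³

Required water volume = Δh × A = 1.62 m × 3.68×10^14 m² = 5.959×10^14 m³ = 5.959×10^5 km³.
Ice volume = water volume × ρ_w/ρ_ice = 5.959×10^5 × 1001/911 = 6.55×10^5 km³.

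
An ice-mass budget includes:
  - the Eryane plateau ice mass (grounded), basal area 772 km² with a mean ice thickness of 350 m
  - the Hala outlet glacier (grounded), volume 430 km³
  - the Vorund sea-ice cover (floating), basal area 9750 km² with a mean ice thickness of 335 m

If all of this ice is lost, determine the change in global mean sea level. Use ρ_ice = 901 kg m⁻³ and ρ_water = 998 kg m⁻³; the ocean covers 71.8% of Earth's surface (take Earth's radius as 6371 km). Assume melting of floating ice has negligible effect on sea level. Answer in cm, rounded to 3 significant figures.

Eryane: ice volume = 772 km² × 350 m = 270.2 km³; 270.2 × (901/998) = 243.9 km³ of water.
Hala: 430 km³ × (901/998) = 388.2 km³ of water.
The Vorund sea-ice cover is floating and already displaces its own weight of water, so its melt adds essentially nothing to sea level.
Total added water ≈ 6.321×10^11 m³ over 3.66×10^14 m² → Δh = 1.73×10^-3 m = 0.173 cm.

≈ 0.173 cm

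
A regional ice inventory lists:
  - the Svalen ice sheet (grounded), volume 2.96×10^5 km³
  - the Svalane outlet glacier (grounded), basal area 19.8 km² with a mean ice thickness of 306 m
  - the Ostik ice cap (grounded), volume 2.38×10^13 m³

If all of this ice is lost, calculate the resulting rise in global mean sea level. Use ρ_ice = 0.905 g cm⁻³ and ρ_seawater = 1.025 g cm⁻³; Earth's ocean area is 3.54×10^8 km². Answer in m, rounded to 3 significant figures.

Svalen: 2.96×10^5 km³ × (905/1025) = 2.613×10^5 km³ of water.
Svalane: ice volume = 19.8 km² × 306 m = 6.059 km³; 6.059 × (905/1025) = 5.349 km³ of water.
Ostik: 2.38×10^13 m³ × (905/1025) = 2.101×10^13 m³ of water.
Total added water ≈ 2.824×10^14 m³ over 3.54×10^14 m² → Δh = 0.798 m.

≈ 0.798 m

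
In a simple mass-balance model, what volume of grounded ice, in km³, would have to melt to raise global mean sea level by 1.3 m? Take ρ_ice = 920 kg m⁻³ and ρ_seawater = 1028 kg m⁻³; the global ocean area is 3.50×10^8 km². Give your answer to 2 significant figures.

≈ 5.1×10^5 km³

Required water volume = Δh × A = 1.3 m × 3.50×10^14 m² = 4.550×10^14 m³ = 4.550×10^5 km³.
Ice volume = water volume × ρ_w/ρ_ice = 4.550×10^5 × 1028/920 = 5.1×10^5 km³.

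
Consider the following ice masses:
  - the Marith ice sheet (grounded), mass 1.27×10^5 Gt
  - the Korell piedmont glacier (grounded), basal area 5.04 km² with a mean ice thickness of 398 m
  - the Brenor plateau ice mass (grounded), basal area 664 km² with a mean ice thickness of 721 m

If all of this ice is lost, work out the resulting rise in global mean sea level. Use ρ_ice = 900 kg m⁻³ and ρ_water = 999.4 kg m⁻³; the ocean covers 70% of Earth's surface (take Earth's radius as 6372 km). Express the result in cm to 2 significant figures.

≈ 36 cm

Marith: 1.27×10^5 Gt = 1.270×10^17 kg; dividing by ρ_w = 999.4 kg m⁻³ gives 1.271×10^14 m³ of water.
Korell: ice volume = 5.04 km² × 398 m = 2.006 km³; 2.006 × (900/999.4) = 1.806 km³ of water.
Brenor: ice volume = 664 km² × 721 m = 478.7 km³; 478.7 × (900/999.4) = 431.1 km³ of water.
Total added water ≈ 1.275×10^14 m³ over 3.57×10^14 m² → Δh = 0.357 m = 36 cm.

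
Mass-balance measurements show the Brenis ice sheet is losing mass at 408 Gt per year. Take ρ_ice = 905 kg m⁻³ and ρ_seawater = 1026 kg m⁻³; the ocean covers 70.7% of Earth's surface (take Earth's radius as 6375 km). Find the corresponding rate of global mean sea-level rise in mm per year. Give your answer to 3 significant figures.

ρ_w = 1026 kg m⁻³. Annual water volume added = 408 Gt / ρ_w = 4.080×10^14 kg / 1026 kg m⁻³ = 3.977×10^11 m³.
Δh per year = 3.977×10^11 / 3.61×10^14 = 1.10×10^-3 m = 1.10 mm.

≈ 1.10 mm/yr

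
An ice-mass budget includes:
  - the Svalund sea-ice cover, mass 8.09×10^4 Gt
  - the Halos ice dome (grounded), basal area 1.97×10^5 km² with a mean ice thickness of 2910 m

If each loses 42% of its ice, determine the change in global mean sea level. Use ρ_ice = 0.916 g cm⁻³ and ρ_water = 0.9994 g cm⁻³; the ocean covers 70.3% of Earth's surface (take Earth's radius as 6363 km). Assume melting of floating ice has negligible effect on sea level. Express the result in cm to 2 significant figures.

The Svalund sea-ice cover is floating and already displaces its own weight of water, so its melt adds essentially nothing to sea level.
Halos: ice volume = 1.97×10^5 km² × 2910 m = 5.733×10^5 km³; 0.42 × 5.733×10^5 × (916/999.4) = 2.207×10^5 km³ of water.
Total added water ≈ 2.207×10^14 m³ over 3.58×10^14 m² → Δh = 0.617 m = 62 cm.

≈ 62 cm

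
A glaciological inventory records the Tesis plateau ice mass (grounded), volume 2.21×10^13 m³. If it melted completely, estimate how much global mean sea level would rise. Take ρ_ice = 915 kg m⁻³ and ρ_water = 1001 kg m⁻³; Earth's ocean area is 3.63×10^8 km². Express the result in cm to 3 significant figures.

Tesis: 2.21×10^13 m³ × (915/1001) = 2.020×10^13 m³ of water.
Spread over 3.63×10^14 m² of ocean, Δh = 2.020×10^13 / 3.63×10^14 = 0.0557 m = 5.57 cm.

≈ 5.57 cm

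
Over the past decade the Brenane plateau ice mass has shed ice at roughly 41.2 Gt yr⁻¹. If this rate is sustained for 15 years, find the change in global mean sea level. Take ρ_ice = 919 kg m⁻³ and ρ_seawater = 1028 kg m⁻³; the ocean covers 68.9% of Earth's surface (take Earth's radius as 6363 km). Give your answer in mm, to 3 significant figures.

≈ 1.71 mm

Total mass lost = 41.2 Gt/yr × 15 yr = 618.0 Gt = 6.180×10^14 kg.
ρ_w = 1028 kg m⁻³, so water volume = 6.180×10^14 / 1028 = 6.012×10^11 m³.
Δh = 6.012×10^11 / 3.51×10^14 = 1.71×10^-3 m = 1.71 mm.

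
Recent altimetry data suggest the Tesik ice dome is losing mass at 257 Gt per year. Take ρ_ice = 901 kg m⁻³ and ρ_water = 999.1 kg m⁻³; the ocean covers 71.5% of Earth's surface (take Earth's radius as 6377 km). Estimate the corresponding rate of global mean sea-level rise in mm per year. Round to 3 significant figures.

≈ 0.704 mm/yr

ρ_w = 999.1 kg m⁻³. Annual water volume added = 257 Gt / ρ_w = 2.570×10^14 kg / 999.1 kg m⁻³ = 2.572×10^11 m³.
Δh per year = 2.572×10^11 / 3.65×10^14 = 7.04×10^-4 m = 0.704 mm.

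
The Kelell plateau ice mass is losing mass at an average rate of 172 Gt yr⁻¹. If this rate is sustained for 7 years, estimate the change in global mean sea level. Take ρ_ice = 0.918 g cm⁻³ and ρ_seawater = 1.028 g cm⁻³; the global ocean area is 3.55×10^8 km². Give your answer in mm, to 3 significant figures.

Total mass lost = 172 Gt/yr × 7 yr = 1204 Gt = 1.204×10^15 kg.
ρ_w = 1.028 g cm⁻³ = 1028 kg m⁻³, so water volume = 1.204×10^15 / 1028 = 1.171×10^12 m³.
Δh = 1.171×10^12 / 3.55×10^14 = 3.30×10^-3 m = 3.30 mm.

≈ 3.30 mm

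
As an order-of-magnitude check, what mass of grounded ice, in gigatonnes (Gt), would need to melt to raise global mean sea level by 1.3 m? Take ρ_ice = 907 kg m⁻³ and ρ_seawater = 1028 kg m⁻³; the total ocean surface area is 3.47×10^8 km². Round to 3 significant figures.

Required water volume = Δh × A = 1.3 m × 3.47×10^14 m² = 4.511×10^14 m³.
ρ_w = 1028 kg m⁻³, so the mass of water = 4.511×10^14 m³ × 1028 kg m⁻³ = 4.637×10^17 kg = 4.64×10^5 Gt (and the same mass of ice, by conservation).

≈ 4.64×10^5 Gt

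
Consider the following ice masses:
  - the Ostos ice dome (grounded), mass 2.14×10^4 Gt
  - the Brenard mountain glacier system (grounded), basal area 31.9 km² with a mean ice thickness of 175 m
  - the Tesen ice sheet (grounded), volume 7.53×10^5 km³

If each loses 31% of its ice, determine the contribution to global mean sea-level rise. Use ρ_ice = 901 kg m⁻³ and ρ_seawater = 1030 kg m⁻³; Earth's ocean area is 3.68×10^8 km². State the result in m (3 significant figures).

≈ 0.572 m

Ostos: 0.31 × 2.14×10^4 Gt = 6.634×10^15 kg; dividing by ρ_w = 1030 kg m⁻³ gives 6.441×10^12 m³ of water.
Brenard: ice volume = 31.9 km² × 175 m = 5.582 km³; 0.31 × 5.582 × (901/1030) = 1.514 km³ of water.
Tesen: 0.31 × 7.53×10^5 km³ × (901/1030) = 2.042×10^5 km³ of water.
Total added water ≈ 2.106×10^14 m³ over 3.68×10^14 m² → Δh = 0.572 m.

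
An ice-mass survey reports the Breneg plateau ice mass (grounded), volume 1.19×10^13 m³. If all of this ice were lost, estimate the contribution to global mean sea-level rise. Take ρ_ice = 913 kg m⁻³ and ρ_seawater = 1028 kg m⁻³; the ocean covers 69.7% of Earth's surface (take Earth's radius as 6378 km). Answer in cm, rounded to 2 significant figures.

Breneg: 1.19×10^13 m³ × (913/1028) = 1.057×10^13 m³ of water.
Spread over 3.56×10^14 m² of ocean, Δh = 1.057×10^13 / 3.56×10^14 = 0.0297 m = 3.0 cm.

≈ 3.0 cm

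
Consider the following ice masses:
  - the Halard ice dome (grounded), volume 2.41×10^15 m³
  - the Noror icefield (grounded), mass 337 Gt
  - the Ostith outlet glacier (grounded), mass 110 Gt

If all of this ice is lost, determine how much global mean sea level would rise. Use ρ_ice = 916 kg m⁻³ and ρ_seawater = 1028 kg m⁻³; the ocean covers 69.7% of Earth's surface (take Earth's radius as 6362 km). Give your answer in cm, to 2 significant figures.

Halard: 2.41×10^15 m³ × (916/1028) = 2.147×10^15 m³ of water.
Noror: 337 Gt = 3.370×10^14 kg; dividing by ρ_w = 1028 kg m⁻³ gives 3.278×10^11 m³ of water.
Ostith: 110 Gt = 1.100×10^14 kg; dividing by ρ_w = 1028 kg m⁻³ gives 1.070×10^11 m³ of water.
Total added water ≈ 2.148×10^15 m³ over 3.55×10^14 m² → Δh = 6.06 m = 610 cm.

≈ 610 cm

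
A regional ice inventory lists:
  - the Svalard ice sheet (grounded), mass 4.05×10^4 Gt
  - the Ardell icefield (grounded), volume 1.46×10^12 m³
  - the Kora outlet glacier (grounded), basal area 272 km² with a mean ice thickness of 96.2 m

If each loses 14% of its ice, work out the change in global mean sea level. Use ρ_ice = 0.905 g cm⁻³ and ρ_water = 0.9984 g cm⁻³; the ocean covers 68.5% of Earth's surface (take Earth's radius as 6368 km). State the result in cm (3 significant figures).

Svalard: 0.14 × 4.05×10^4 Gt = 5.670×10^15 kg; dividing by ρ_w = 0.9984 g cm⁻³ = 998.4 kg m⁻³ gives 5.679×10^12 m³ of water.
Ardell: 0.14 × 1.46×10^12 m³ × (905/998.4) = 1.853×10^11 m³ of water.
Kora: ice volume = 272 km² × 96.2 m = 26.17 km³; 0.14 × 26.17 × (905/998.4) = 3.321 km³ of water.
Total added water ≈ 5.868×10^12 m³ over 3.49×10^14 m² → Δh = 0.0168 m = 1.68 cm.

≈ 1.68 cm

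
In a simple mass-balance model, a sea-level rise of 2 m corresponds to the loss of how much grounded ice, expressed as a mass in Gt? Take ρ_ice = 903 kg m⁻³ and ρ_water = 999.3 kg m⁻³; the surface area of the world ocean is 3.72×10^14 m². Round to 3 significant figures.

≈ 7.43×10^5 Gt

Required water volume = Δh × A = 2 m × 3.72×10^14 m² = 7.440×10^14 m³.
ρ_w = 999.3 kg m⁻³, so the mass of water = 7.440×10^14 m³ × 999.3 kg m⁻³ = 7.435×10^17 kg = 7.43×10^5 Gt (and the same mass of ice, by conservation).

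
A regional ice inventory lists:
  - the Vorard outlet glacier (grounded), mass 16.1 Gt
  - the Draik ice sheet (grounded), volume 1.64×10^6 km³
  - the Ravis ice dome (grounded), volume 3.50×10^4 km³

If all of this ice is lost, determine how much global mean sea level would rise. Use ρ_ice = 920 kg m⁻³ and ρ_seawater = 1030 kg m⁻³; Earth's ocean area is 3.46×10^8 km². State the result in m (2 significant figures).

≈ 4.3 m

Vorard: 16.1 Gt = 1.610×10^13 kg; dividing by ρ_w = 1030 kg m⁻³ gives 1.563×10^10 m³ of water.
Draik: 1.64×10^6 km³ × (920/1030) = 1.465×10^6 km³ of water.
Ravis: 3.50×10^4 km³ × (920/1030) = 3.126×10^4 km³ of water.
Total added water ≈ 1.496×10^15 m³ over 3.46×10^14 m² → Δh = 4.32 m.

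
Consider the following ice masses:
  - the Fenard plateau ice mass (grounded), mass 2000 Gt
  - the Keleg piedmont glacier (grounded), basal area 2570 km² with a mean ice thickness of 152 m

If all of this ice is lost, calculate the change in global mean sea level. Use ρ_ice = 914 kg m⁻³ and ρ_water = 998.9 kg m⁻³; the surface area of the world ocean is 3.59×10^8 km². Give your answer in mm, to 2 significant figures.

Fenard: 2000 Gt = 2.000×10^15 kg; dividing by ρ_w = 998.9 kg m⁻³ gives 2.002×10^12 m³ of water.
Keleg: ice volume = 2570 km² × 152 m = 390.6 km³; 390.6 × (914/998.9) = 357.4 km³ of water.
Total added water ≈ 2.360×10^12 m³ over 3.59×10^14 m² → Δh = 6.57×10^-3 m = 6.6 mm.

≈ 6.6 mm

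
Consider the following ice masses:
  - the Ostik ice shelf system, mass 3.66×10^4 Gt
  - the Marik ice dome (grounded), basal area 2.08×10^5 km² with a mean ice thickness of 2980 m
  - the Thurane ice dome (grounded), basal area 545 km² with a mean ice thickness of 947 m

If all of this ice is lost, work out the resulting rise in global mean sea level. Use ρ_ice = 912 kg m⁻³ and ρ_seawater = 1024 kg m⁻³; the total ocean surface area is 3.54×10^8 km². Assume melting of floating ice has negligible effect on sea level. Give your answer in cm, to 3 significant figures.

The Ostik ice shelf system is floating and already displaces its own weight of water, so its melt adds essentially nothing to sea level.
Marik: ice volume = 2.08×10^5 km² × 2980 m = 6.198×10^5 km³; 6.198×10^5 × (912/1024) = 5.520×10^5 km³ of water.
Thurane: ice volume = 545 km² × 947 m = 516.1 km³; 516.1 × (912/1024) = 459.7 km³ of water.
Total added water ≈ 5.525×10^14 m³ over 3.54×10^14 m² → Δh = 1.56 m = 156 cm.

≈ 156 cm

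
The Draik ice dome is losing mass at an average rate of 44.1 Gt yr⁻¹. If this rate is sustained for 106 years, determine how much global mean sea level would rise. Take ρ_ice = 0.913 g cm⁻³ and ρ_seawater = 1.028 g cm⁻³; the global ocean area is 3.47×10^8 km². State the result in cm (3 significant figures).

≈ 1.31 cm

Total mass lost = 44.1 Gt/yr × 106 yr = 4675 Gt = 4.675×10^15 kg.
ρ_w = 1.028 g cm⁻³ = 1028 kg m⁻³, so water volume = 4.675×10^15 / 1028 = 4.547×10^12 m³.
Δh = 4.547×10^12 / 3.47×10^14 = 0.0131 m = 1.31 cm.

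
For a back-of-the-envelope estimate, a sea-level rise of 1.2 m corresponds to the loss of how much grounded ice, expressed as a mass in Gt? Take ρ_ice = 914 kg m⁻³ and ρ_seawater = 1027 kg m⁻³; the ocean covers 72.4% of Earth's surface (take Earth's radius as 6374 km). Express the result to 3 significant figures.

≈ 4.56×10^5 Gt

Required water volume = Δh × A = 1.2 m × 3.70×10^14 m² = 4.436×10^14 m³.
ρ_w = 1027 kg m⁻³, so the mass of water = 4.436×10^14 m³ × 1027 kg m⁻³ = 4.555×10^17 kg = 4.56×10^5 Gt (and the same mass of ice, by conservation).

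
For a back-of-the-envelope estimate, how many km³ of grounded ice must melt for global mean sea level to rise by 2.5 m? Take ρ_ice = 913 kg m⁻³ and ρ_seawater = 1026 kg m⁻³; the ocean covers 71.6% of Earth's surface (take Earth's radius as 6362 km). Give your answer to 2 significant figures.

≈ 1.0×10^6 km³

Required water volume = Δh × A = 2.5 m × 3.64×10^14 m² = 9.104×10^14 m³ = 9.104×10^5 km³.
Ice volume = water volume × ρ_w/ρ_ice = 9.104×10^5 × 1026/913 = 1.0×10^6 km³.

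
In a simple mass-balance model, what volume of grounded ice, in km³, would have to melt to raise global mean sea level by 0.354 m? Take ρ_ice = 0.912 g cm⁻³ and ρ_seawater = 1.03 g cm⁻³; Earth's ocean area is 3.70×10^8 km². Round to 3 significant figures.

Required water volume = Δh × A = 0.354 m × 3.70×10^14 m² = 1.310×10^14 m³ = 1.310×10^5 km³.
Ice volume = water volume × ρ_w/ρ_ice = 1.310×10^5 × 1030/912 = 1.48×10^5 km³.

≈ 1.48×10^5 km³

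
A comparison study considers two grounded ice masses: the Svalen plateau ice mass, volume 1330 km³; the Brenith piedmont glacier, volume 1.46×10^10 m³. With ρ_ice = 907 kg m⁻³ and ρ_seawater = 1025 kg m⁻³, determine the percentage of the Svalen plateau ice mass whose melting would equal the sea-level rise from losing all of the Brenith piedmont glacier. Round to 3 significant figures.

≈ 1.10 %

Equal sea-level rise means equal mass of meltwater, i.e. equal mass of ice lost.
Ice mass of Brenith: 1.324×10^13 kg; ice mass of Svalen: 1.206×10^15 kg.
Fraction required = 1.324×10^13 / 1.206×10^15 = 0.0110 → 1.10 %.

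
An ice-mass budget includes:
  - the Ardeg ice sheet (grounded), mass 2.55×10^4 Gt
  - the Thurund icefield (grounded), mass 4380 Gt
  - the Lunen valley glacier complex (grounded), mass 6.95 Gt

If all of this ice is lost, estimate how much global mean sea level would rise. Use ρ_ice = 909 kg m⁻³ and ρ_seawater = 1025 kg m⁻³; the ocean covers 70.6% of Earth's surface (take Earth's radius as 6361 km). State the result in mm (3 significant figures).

Ardeg: 2.55×10^4 Gt = 2.550×10^16 kg; dividing by ρ_w = 1025 kg m⁻³ gives 2.488×10^13 m³ of water.
Thurund: 4380 Gt = 4.380×10^15 kg; dividing by ρ_w = 1025 kg m⁻³ gives 4.273×10^12 m³ of water.
Lunen: 6.95 Gt = 6.950×10^12 kg; dividing by ρ_w = 1025 kg m⁻³ gives 6.780×10^9 m³ of water.
Total added water ≈ 2.916×10^13 m³ over 3.59×10^14 m² → Δh = 0.0812 m = 81.2 mm.

≈ 81.2 mm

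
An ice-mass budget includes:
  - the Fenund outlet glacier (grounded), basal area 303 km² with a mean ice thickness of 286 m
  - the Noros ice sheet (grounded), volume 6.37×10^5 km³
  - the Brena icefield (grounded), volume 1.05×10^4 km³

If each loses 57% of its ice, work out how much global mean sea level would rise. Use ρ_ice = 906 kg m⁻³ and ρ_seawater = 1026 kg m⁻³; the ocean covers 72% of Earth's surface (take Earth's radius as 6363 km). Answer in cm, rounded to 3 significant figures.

≈ 89.0 cm

Fenund: ice volume = 303 km² × 286 m = 86.66 km³; 0.57 × 86.66 × (906/1026) = 43.62 km³ of water.
Noros: 0.57 × 6.37×10^5 km³ × (906/1026) = 3.206×10^5 km³ of water.
Brena: 0.57 × 1.05×10^4 km³ × (906/1026) = 5285 km³ of water.
Total added water ≈ 3.260×10^14 m³ over 3.66×10^14 m² → Δh = 0.890 m = 89.0 cm.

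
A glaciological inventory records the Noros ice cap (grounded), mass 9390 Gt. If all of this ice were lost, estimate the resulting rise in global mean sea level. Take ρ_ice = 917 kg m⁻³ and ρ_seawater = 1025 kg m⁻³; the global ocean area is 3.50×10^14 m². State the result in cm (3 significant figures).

Noros: 9390 Gt = 9.390×10^15 kg; dividing by ρ_w = 1025 kg m⁻³ gives 9.161×10^12 m³ of water.
Spread over 3.50×10^14 m² of ocean, Δh = 9.161×10^12 / 3.50×10^14 = 0.0262 m = 2.62 cm.

≈ 2.62 cm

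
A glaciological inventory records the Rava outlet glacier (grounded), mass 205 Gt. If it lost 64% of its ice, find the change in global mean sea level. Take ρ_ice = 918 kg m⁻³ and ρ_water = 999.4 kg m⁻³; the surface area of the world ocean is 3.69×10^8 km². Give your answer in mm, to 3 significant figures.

Rava: 0.64 × 205 Gt = 1.312×10^14 kg; dividing by ρ_w = 999.4 kg m⁻³ gives 1.313×10^11 m³ of water.
Spread over 3.69×10^14 m² of ocean, Δh = 1.313×10^11 / 3.69×10^14 = 3.56×10^-4 m = 0.356 mm.

≈ 0.356 mm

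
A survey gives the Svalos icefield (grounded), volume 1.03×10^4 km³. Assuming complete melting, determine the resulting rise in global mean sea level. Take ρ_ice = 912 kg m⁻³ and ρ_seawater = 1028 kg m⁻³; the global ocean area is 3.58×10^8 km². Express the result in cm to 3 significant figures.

≈ 2.55 cm

Svalos: 1.03×10^4 km³ × (912/1028) = 9138 km³ of water.
Spread over 3.58×10^14 m² of ocean, Δh = 9.138×10^12 / 3.58×10^14 = 0.0255 m = 2.55 cm.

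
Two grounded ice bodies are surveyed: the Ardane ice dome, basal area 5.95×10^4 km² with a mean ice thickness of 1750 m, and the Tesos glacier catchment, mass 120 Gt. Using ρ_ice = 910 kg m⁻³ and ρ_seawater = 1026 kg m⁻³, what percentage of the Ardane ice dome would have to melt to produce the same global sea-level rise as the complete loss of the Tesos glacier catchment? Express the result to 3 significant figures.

≈ 0.127 %

Equal sea-level rise means equal mass of meltwater, i.e. equal mass of ice lost.
Ice mass of Tesos: 1.200×10^14 kg; ice mass of Ardane: 9.475×10^16 kg.
Fraction required = 1.200×10^14 / 9.475×10^16 = 1.27×10^-3 → 0.127 %.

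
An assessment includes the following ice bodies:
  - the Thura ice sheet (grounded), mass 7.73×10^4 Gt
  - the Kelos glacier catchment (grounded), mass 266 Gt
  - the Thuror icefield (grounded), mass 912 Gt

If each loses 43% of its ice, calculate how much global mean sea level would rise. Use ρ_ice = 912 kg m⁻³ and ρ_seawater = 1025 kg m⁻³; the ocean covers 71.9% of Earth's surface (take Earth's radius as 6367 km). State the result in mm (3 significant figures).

Thura: 0.43 × 7.73×10^4 Gt = 3.324×10^16 kg; dividing by ρ_w = 1025 kg m⁻³ gives 3.243×10^13 m³ of water.
Kelos: 0.43 × 266 Gt = 1.144×10^14 kg; dividing by ρ_w = 1025 kg m⁻³ gives 1.116×10^11 m³ of water.
Thuror: 0.43 × 912 Gt = 3.922×10^14 kg; dividing by ρ_w = 1025 kg m⁻³ gives 3.826×10^11 m³ of water.
Total added water ≈ 3.292×10^13 m³ over 3.66×10^14 m² → Δh = 0.0899 m = 89.9 mm.

≈ 89.9 mm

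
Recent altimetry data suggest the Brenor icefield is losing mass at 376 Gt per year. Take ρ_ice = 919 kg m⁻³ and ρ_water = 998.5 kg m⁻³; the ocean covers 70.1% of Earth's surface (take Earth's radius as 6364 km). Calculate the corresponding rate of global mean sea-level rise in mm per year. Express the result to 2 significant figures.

≈ 1.1 mm/yr

ρ_w = 998.5 kg m⁻³. Annual water volume added = 376 Gt / ρ_w = 3.760×10^14 kg / 998.5 kg m⁻³ = 3.766×10^11 m³.
Δh per year = 3.766×10^11 / 3.57×10^14 = 1.06×10^-3 m = 1.1 mm.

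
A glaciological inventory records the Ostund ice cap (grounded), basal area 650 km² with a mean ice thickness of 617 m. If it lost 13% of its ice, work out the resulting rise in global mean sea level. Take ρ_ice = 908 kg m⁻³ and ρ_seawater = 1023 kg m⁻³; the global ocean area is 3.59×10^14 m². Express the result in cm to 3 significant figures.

Ostund: ice volume = 650 km² × 617 m = 401.1 km³; 0.13 × 401.1 × (908/1023) = 46.28 km³ of water.
Spread over 3.59×10^14 m² of ocean, Δh = 4.628×10^10 / 3.59×10^14 = 1.29×10^-4 m = 0.0129 cm.

≈ 0.0129 cm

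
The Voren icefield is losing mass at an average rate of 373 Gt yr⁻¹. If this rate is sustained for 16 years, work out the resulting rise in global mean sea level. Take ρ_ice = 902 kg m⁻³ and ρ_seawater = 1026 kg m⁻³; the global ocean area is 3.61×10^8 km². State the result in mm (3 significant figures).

≈ 16.1 mm

Total mass lost = 373 Gt/yr × 16 yr = 5968 Gt = 5.968×10^15 kg.
ρ_w = 1026 kg m⁻³, so water volume = 5.968×10^15 / 1026 = 5.817×10^12 m³.
Δh = 5.817×10^12 / 3.61×10^14 = 0.0161 m = 16.1 mm.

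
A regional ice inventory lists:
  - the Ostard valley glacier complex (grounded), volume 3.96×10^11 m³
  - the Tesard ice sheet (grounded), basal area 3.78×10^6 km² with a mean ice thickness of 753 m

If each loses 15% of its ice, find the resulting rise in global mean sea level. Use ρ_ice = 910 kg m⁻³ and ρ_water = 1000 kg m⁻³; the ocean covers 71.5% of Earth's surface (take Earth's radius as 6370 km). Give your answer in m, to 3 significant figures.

Ostard: 0.15 × 3.96×10^11 m³ × (910/1000) = 5.405×10^10 m³ of water.
Tesard: ice volume = 3.78×10^6 km² × 753 m = 2.846×10^6 km³; 0.15 × 2.846×10^6 × (910/1000) = 3.885×10^5 km³ of water.
Total added water ≈ 3.886×10^14 m³ over 3.65×10^14 m² → Δh = 1.07 m.

≈ 1.07 m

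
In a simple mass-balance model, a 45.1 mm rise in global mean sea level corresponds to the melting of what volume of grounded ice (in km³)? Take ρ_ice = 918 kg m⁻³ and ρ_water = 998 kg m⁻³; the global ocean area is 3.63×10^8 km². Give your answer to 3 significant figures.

Required water volume = Δh × A = 0.0451 m × 3.63×10^14 m² = 1.637×10^13 m³ = 1.637×10^4 km³.
Ice volume = water volume × ρ_w/ρ_ice = 1.637×10^4 × 998/918 = 1.78×10^4 km³.

≈ 1.78×10^4 km³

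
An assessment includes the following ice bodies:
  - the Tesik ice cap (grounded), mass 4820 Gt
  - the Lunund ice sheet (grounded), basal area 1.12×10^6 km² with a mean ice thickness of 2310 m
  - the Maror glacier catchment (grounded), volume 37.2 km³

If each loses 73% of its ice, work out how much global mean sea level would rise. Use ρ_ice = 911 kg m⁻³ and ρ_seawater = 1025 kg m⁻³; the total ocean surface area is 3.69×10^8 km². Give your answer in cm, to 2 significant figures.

≈ 460 cm

Tesik: 0.73 × 4820 Gt = 3.519×10^15 kg; dividing by ρ_w = 1025 kg m⁻³ gives 3.433×10^12 m³ of water.
Lunund: ice volume = 1.12×10^6 km² × 2310 m = 2.587×10^6 km³; 0.73 × 2.587×10^6 × (911/1025) = 1.679×10^6 km³ of water.
Maror: 0.73 × 37.2 km³ × (911/1025) = 24.14 km³ of water.
Total added water ≈ 1.682×10^15 m³ over 3.69×10^14 m² → Δh = 4.56 m = 460 cm.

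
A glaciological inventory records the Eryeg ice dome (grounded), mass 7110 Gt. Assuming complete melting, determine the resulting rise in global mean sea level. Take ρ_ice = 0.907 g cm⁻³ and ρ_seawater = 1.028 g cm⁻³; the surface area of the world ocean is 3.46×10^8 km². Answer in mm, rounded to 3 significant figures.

Eryeg: 7110 Gt = 7.110×10^15 kg; dividing by ρ_w = 1.028 g cm⁻³ = 1028 kg m⁻³ gives 6.916×10^12 m³ of water.
Spread over 3.46×10^14 m² of ocean, Δh = 6.916×10^12 / 3.46×10^14 = 0.0200 m = 20.0 mm.

≈ 20.0 mm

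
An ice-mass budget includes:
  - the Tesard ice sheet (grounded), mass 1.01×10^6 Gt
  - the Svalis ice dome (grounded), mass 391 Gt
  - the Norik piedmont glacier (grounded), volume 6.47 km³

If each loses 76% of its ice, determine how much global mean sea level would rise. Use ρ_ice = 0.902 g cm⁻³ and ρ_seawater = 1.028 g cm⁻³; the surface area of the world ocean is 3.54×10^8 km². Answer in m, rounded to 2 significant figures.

≈ 2.1 m

Tesard: 0.76 × 1.01×10^6 Gt = 7.676×10^17 kg; dividing by ρ_w = 1.028 g cm⁻³ = 1028 kg m⁻³ gives 7.467×10^14 m³ of water.
Svalis: 0.76 × 391 Gt = 2.972×10^14 kg; dividing by ρ_w = 1028 kg m⁻³ gives 2.891×10^11 m³ of water.
Norik: 0.76 × 6.47 km³ × (902/1028) = 4.315 km³ of water.
Total added water ≈ 7.470×10^14 m³ over 3.54×10^14 m² → Δh = 2.11 m.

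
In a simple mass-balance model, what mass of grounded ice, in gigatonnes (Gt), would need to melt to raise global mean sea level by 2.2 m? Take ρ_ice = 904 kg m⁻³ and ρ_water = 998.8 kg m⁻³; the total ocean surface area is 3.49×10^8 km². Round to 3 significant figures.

Required water volume = Δh × A = 2.2 m × 3.49×10^14 m² = 7.678×10^14 m³.
ρ_w = 998.8 kg m⁻³, so the mass of water = 7.678×10^14 m³ × 998.8 kg m⁻³ = 7.669×10^17 kg = 7.67×10^5 Gt (and the same mass of ice, by conservation).

≈ 7.67×10^5 Gt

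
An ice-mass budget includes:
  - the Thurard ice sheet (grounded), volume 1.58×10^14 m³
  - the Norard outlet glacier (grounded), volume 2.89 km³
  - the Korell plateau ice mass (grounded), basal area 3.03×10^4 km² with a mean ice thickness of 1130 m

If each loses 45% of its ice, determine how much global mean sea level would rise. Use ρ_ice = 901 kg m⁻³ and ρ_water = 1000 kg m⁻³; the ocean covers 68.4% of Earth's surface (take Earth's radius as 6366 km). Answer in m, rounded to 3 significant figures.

Thurard: 0.45 × 1.58×10^14 m³ × (901/1000) = 6.406×10^13 m³ of water.
Norard: 0.45 × 2.89 km³ × (901/1000) = 1.172 km³ of water.
Korell: ice volume = 3.03×10^4 km² × 1130 m = 3.424×10^4 km³; 0.45 × 3.424×10^4 × (901/1000) = 1.388×10^4 km³ of water.
Total added water ≈ 7.794×10^13 m³ over 3.48×10^14 m² → Δh = 0.224 m.

≈ 0.224 m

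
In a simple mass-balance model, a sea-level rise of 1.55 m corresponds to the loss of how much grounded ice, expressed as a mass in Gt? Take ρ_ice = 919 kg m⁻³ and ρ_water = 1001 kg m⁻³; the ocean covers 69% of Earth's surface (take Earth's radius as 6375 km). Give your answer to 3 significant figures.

Required water volume = Δh × A = 1.55 m × 3.52×10^14 m² = 5.462×10^14 m³.
ρ_w = 1001 kg m⁻³, so the mass of water = 5.462×10^14 m³ × 1001 kg m⁻³ = 5.467×10^17 kg = 5.47×10^5 Gt (and the same mass of ice, by conservation).

≈ 5.47×10^5 Gt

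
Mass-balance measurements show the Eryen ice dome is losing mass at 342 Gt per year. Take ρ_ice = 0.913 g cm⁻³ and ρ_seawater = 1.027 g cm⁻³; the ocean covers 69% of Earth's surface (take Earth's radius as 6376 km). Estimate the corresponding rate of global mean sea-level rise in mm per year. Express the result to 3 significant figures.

ρ_w = 1.027 g cm⁻³ = 1027 kg m⁻³. Annual water volume added = 342 Gt / ρ_w = 3.420×10^14 kg / 1027 kg m⁻³ = 3.330×10^11 m³.
Δh per year = 3.330×10^11 / 3.52×10^14 = 9.45×10^-4 m = 0.945 mm.

≈ 0.945 mm/yr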